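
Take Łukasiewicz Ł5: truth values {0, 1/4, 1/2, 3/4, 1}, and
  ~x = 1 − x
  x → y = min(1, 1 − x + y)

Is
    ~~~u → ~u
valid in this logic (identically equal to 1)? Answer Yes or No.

Yes

u = 0 ↦ 1
u = 1/4 ↦ 1
u = 1/2 ↦ 1
u = 3/4 ↦ 1
u = 1 ↦ 1
Every assignment gives a value ≥ 1.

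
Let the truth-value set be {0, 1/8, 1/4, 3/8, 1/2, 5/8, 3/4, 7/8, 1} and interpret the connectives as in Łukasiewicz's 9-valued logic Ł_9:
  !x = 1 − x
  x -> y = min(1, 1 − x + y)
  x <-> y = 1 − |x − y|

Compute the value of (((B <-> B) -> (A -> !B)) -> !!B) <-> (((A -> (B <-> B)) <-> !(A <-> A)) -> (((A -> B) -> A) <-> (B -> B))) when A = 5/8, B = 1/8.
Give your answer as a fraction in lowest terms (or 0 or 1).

1/8

B <-> B = 1/8 <-> 1/8 = 1
!B = !1/8 = 7/8
A -> !B = 5/8 -> 7/8 = 1
(B <-> B) -> (A -> !B) = 1 -> 1 = 1
!B = !1/8 = 7/8
!!B = !7/8 = 1/8
((B <-> B) -> (A -> !B)) -> !!B = 1 -> 1/8 = 1/8
B <-> B = 1/8 <-> 1/8 = 1
A -> (B <-> B) = 5/8 -> 1 = 1
A <-> A = 5/8 <-> 5/8 = 1
!(A <-> A) = !1 = 0
(A -> (B <-> B)) <-> !(A <-> A) = 1 <-> 0 = 0
A -> B = 5/8 -> 1/8 = 1/2
(A -> B) -> A = 1/2 -> 5/8 = 1
B -> B = 1/8 -> 1/8 = 1
((A -> B) -> A) <-> (B -> B) = 1 <-> 1 = 1
((A -> (B <-> B)) <-> !(A <-> A)) -> (((A -> B) -> A) <-> (B -> B)) = 0 -> 1 = 1
(((B <-> B) -> (A -> !B)) -> !!B) <-> (((A -> (B <-> B)) <-> !(A <-> A)) -> (((A -> B) -> A) <-> (B -> B))) = 1/8 <-> 1 = 1/8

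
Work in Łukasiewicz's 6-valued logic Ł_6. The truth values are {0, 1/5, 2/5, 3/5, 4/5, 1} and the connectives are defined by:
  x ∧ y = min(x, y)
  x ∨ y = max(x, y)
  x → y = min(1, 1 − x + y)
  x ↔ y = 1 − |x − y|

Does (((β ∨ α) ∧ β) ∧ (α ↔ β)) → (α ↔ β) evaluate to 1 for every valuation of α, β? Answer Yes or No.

Yes

At α = 2/5, β = 0, for instance:
β ∨ α = 0 ∨ 2/5 = 2/5
(β ∨ α) ∧ β = 2/5 ∧ 0 = 0
α ↔ β = 2/5 ↔ 0 = 3/5
((β ∨ α) ∧ β) ∧ (α ↔ β) = 0 ∧ 3/5 = 0
(((β ∨ α) ∧ β) ∧ (α ↔ β)) → (α ↔ β) = 0 → 3/5 = 1
and checking the remaining 35 assignments likewise gives ≥ 1 in every case.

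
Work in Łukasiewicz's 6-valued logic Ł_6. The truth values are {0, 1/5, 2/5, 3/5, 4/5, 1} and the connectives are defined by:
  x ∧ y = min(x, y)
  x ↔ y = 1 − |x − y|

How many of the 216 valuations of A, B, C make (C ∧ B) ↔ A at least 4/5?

96

value 1: 36 assignments (counts)
value 4/5: 60 assignments (counts)
value 3/5: 48 assignments
value 2/5: 36 assignments
value 1/5: 24 assignments
value 0: 12 assignments
So 96 of the 216 assignments meet the threshold.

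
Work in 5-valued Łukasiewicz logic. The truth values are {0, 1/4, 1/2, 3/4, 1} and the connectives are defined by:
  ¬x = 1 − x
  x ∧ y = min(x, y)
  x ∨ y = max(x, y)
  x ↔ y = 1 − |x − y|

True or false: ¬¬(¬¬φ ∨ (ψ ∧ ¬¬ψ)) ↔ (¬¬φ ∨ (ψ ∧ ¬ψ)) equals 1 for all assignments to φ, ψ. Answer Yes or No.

No

Counterexample: take φ = 0, ψ = 3/4.
¬φ = ¬0 = 1
¬¬φ = ¬1 = 0
¬ψ = ¬3/4 = 1/4
¬¬ψ = ¬1/4 = 3/4
ψ ∧ ¬¬ψ = 3/4 ∧ 3/4 = 3/4
¬¬φ ∨ (ψ ∧ ¬¬ψ) = 0 ∨ 3/4 = 3/4
¬(¬¬φ ∨ (ψ ∧ ¬¬ψ)) = ¬3/4 = 1/4
¬¬(¬¬φ ∨ (ψ ∧ ¬¬ψ)) = ¬1/4 = 3/4
¬φ = ¬0 = 1
¬¬φ = ¬1 = 0
¬ψ = ¬3/4 = 1/4
ψ ∧ ¬ψ = 3/4 ∧ 1/4 = 1/4
¬¬φ ∨ (ψ ∧ ¬ψ) = 0 ∨ 1/4 = 1/4
¬¬(¬¬φ ∨ (ψ ∧ ¬¬ψ)) ↔ (¬¬φ ∨ (ψ ∧ ¬ψ)) = 3/4 ↔ 1/4 = 1/2
This gives 1/2 ≠ 1.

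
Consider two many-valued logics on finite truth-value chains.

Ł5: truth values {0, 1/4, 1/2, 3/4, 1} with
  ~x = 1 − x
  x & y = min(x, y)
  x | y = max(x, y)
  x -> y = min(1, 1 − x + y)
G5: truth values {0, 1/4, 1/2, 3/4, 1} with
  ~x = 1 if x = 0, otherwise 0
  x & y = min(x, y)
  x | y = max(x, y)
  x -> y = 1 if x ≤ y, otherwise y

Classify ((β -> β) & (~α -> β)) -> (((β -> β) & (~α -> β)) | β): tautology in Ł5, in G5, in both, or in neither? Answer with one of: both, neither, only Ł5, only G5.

In Ł5: every assignment gives 1 — tautology.
In G5: every assignment gives 1 — tautology.

both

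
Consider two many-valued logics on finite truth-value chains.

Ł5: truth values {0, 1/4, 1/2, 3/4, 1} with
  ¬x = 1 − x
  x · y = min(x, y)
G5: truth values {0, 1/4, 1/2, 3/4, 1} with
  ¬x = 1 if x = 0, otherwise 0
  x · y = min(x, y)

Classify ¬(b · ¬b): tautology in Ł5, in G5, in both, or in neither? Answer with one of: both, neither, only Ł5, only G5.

In Ł5: at b = 1/4 the value is 3/4 — not a tautology.
In G5: every assignment gives 1 — tautology.

only G5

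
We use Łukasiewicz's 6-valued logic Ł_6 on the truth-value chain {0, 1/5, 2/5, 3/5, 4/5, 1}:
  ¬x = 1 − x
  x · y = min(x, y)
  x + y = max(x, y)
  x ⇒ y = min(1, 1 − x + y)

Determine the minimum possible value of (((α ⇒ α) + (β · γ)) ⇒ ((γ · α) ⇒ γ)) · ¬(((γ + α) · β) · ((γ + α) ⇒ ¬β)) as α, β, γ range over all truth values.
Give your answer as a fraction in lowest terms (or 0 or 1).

2/5

Take α = 0, β = 3/5, γ = 3/5:
α ⇒ α = 0 ⇒ 0 = 1
β · γ = 3/5 · 3/5 = 3/5
(α ⇒ α) + (β · γ) = 1 + 3/5 = 1
γ · α = 3/5 · 0 = 0
(γ · α) ⇒ γ = 0 ⇒ 3/5 = 1
((α ⇒ α) + (β · γ)) ⇒ ((γ · α) ⇒ γ) = 1 ⇒ 1 = 1
γ + α = 3/5 + 0 = 3/5
(γ + α) · β = 3/5 · 3/5 = 3/5
γ + α = 3/5 + 0 = 3/5
¬β = ¬3/5 = 2/5
(γ + α) ⇒ ¬β = 3/5 ⇒ 2/5 = 4/5
((γ + α) · β) · ((γ + α) ⇒ ¬β) = 3/5 · 4/5 = 3/5
¬(((γ + α) · β) · ((γ + α) ⇒ ¬β)) = ¬3/5 = 2/5
(((α ⇒ α) + (β · γ)) ⇒ ((γ · α) ⇒ γ)) · ¬(((γ + α) · β) · ((γ + α) ⇒ ¬β)) = 1 · 2/5 = 2/5
No assignment yields a value below 2/5, so this is the minimum.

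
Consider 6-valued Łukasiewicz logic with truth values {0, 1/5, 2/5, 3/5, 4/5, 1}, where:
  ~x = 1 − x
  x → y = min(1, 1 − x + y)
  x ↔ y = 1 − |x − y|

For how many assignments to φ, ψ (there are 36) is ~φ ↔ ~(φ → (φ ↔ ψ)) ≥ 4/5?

8

value 1: 2 assignments (counts)
value 4/5: 6 assignments (counts)
value 3/5: 7 assignments
value 2/5: 7 assignments
value 1/5: 7 assignments
value 0: 7 assignments
So 8 of the 36 assignments meet the threshold.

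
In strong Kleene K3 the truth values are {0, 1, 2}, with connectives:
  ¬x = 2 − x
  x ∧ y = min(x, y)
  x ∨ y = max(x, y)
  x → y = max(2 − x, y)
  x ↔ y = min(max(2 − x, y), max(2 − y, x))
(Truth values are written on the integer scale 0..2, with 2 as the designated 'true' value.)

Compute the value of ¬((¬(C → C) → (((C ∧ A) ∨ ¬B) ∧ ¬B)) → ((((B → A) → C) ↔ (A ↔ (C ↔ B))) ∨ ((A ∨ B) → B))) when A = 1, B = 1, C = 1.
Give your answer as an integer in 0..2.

C → C = 1 → 1 = 1
¬(C → C) = ¬1 = 1
C ∧ A = 1 ∧ 1 = 1
¬B = ¬1 = 1
(C ∧ A) ∨ ¬B = 1 ∨ 1 = 1
¬B = ¬1 = 1
((C ∧ A) ∨ ¬B) ∧ ¬B = 1 ∧ 1 = 1
¬(C → C) → (((C ∧ A) ∨ ¬B) ∧ ¬B) = 1 → 1 = 1
B → A = 1 → 1 = 1
(B → A) → C = 1 → 1 = 1
C ↔ B = 1 ↔ 1 = 1
A ↔ (C ↔ B) = 1 ↔ 1 = 1
((B → A) → C) ↔ (A ↔ (C ↔ B)) = 1 ↔ 1 = 1
A ∨ B = 1 ∨ 1 = 1
(A ∨ B) → B = 1 → 1 = 1
(((B → A) → C) ↔ (A ↔ (C ↔ B))) ∨ ((A ∨ B) → B) = 1 ∨ 1 = 1
(¬(C → C) → (((C ∧ A) ∨ ¬B) ∧ ¬B)) → ((((B → A) → C) ↔ (A ↔ (C ↔ B))) ∨ ((A ∨ B) → B)) = 1 → 1 = 1
¬((¬(C → C) → (((C ∧ A) ∨ ¬B) ∧ ¬B)) → ((((B → A) → C) ↔ (A ↔ (C ↔ B))) ∨ ((A ∨ B) → B))) = ¬1 = 1

1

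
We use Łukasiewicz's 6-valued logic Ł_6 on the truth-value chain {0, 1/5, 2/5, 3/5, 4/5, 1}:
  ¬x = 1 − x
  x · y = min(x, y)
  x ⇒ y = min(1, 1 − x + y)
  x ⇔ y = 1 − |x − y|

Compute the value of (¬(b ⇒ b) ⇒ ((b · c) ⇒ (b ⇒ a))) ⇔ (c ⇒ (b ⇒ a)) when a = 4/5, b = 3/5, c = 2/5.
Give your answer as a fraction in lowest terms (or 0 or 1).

1

b ⇒ b = 3/5 ⇒ 3/5 = 1
¬(b ⇒ b) = ¬1 = 0
b · c = 3/5 · 2/5 = 2/5
b ⇒ a = 3/5 ⇒ 4/5 = 1
(b · c) ⇒ (b ⇒ a) = 2/5 ⇒ 1 = 1
¬(b ⇒ b) ⇒ ((b · c) ⇒ (b ⇒ a)) = 0 ⇒ 1 = 1
b ⇒ a = 3/5 ⇒ 4/5 = 1
c ⇒ (b ⇒ a) = 2/5 ⇒ 1 = 1
(¬(b ⇒ b) ⇒ ((b · c) ⇒ (b ⇒ a))) ⇔ (c ⇒ (b ⇒ a)) = 1 ⇔ 1 = 1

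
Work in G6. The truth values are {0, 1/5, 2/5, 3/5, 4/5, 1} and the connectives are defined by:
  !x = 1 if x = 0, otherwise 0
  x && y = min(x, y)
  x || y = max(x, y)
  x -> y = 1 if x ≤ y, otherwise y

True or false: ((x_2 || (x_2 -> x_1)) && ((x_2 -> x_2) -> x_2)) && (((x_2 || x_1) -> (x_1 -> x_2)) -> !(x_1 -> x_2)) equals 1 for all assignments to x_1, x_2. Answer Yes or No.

No

Counterexample: take x_1 = 0, x_2 = 0.
x_2 -> x_1 = 0 -> 0 = 1
x_2 || (x_2 -> x_1) = 0 || 1 = 1
x_2 -> x_2 = 0 -> 0 = 1
(x_2 -> x_2) -> x_2 = 1 -> 0 = 0
(x_2 || (x_2 -> x_1)) && ((x_2 -> x_2) -> x_2) = 1 && 0 = 0
x_2 || x_1 = 0 || 0 = 0
x_1 -> x_2 = 0 -> 0 = 1
(x_2 || x_1) -> (x_1 -> x_2) = 0 -> 1 = 1
x_1 -> x_2 = 0 -> 0 = 1
!(x_1 -> x_2) = !1 = 0
((x_2 || x_1) -> (x_1 -> x_2)) -> !(x_1 -> x_2) = 1 -> 0 = 0
((x_2 || (x_2 -> x_1)) && ((x_2 -> x_2) -> x_2)) && (((x_2 || x_1) -> (x_1 -> x_2)) -> !(x_1 -> x_2)) = 0 && 0 = 0
This gives 0 ≠ 1.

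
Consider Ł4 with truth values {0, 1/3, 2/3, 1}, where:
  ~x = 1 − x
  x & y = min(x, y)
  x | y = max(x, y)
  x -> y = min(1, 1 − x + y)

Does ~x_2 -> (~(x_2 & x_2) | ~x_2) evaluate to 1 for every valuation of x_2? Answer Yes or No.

x_2 = 0 ↦ 1
x_2 = 1/3 ↦ 1
x_2 = 2/3 ↦ 1
x_2 = 1 ↦ 1
Every assignment gives a value ≥ 1.

Yes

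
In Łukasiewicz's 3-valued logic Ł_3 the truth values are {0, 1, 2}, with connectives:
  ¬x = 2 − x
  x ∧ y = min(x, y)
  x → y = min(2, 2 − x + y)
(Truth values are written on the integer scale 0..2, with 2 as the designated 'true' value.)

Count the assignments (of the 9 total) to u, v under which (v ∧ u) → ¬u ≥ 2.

u = 0, v = 0 ↦ 2  ≥
u = 0, v = 1 ↦ 2  ≥
u = 0, v = 2 ↦ 2  ≥
u = 1, v = 0 ↦ 2  ≥
u = 1, v = 1 ↦ 2  ≥
u = 1, v = 2 ↦ 2  ≥
u = 2, v = 0 ↦ 2  ≥
u = 2, v = 1 ↦ 1  <
u = 2, v = 2 ↦ 0  <
So 7 of the 9 assignments meet the threshold.

7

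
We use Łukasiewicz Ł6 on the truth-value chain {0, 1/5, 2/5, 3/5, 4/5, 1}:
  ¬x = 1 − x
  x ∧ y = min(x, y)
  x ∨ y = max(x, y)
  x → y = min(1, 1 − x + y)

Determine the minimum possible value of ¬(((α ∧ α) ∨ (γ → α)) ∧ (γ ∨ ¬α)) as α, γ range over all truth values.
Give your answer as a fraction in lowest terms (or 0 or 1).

0

Take α = 0, γ = 0:
α ∧ α = 0 ∧ 0 = 0
γ → α = 0 → 0 = 1
(α ∧ α) ∨ (γ → α) = 0 ∨ 1 = 1
¬α = ¬0 = 1
γ ∨ ¬α = 0 ∨ 1 = 1
((α ∧ α) ∨ (γ → α)) ∧ (γ ∨ ¬α) = 1 ∧ 1 = 1
¬(((α ∧ α) ∨ (γ → α)) ∧ (γ ∨ ¬α)) = ¬1 = 0
No assignment yields a value below 0, so this is the minimum.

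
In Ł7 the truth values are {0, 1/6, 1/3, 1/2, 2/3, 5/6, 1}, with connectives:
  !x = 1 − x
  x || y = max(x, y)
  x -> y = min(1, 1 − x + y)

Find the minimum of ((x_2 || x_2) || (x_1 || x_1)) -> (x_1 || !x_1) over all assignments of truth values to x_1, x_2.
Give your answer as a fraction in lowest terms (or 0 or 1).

Take x_1 = 1/2, x_2 = 1:
x_2 || x_2 = 1 || 1 = 1
x_1 || x_1 = 1/2 || 1/2 = 1/2
(x_2 || x_2) || (x_1 || x_1) = 1 || 1/2 = 1
!x_1 = !1/2 = 1/2
x_1 || !x_1 = 1/2 || 1/2 = 1/2
((x_2 || x_2) || (x_1 || x_1)) -> (x_1 || !x_1) = 1 -> 1/2 = 1/2
No assignment yields a value below 1/2, so this is the minimum.

1/2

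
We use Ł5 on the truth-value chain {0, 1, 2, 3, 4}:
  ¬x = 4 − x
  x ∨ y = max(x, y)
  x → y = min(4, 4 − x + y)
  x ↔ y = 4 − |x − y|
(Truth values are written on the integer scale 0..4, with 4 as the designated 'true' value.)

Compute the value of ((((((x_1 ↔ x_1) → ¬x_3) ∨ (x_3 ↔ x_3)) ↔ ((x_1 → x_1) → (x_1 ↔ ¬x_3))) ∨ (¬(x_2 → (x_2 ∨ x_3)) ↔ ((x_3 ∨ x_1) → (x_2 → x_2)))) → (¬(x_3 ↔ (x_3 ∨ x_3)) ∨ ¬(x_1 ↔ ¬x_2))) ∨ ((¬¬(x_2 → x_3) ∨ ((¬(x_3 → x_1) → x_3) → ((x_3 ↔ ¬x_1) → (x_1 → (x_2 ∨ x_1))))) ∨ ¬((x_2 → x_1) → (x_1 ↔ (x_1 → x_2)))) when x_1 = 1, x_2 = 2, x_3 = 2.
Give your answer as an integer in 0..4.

x_1 ↔ x_1 = 1 ↔ 1 = 4
¬x_3 = ¬2 = 2
(x_1 ↔ x_1) → ¬x_3 = 4 → 2 = 2
x_3 ↔ x_3 = 2 ↔ 2 = 4
((x_1 ↔ x_1) → ¬x_3) ∨ (x_3 ↔ x_3) = 2 ∨ 4 = 4
x_1 → x_1 = 1 → 1 = 4
¬x_3 = ¬2 = 2
x_1 ↔ ¬x_3 = 1 ↔ 2 = 3
(x_1 → x_1) → (x_1 ↔ ¬x_3) = 4 → 3 = 3
(((x_1 ↔ x_1) → ¬x_3) ∨ (x_3 ↔ x_3)) ↔ ((x_1 → x_1) → (x_1 ↔ ¬x_3)) = 4 ↔ 3 = 3
x_2 ∨ x_3 = 2 ∨ 2 = 2
x_2 → (x_2 ∨ x_3) = 2 → 2 = 4
¬(x_2 → (x_2 ∨ x_3)) = ¬4 = 0
x_3 ∨ x_1 = 2 ∨ 1 = 2
x_2 → x_2 = 2 → 2 = 4
(x_3 ∨ x_1) → (x_2 → x_2) = 2 → 4 = 4
¬(x_2 → (x_2 ∨ x_3)) ↔ ((x_3 ∨ x_1) → (x_2 → x_2)) = 0 ↔ 4 = 0
((((x_1 ↔ x_1) → ¬x_3) ∨ (x_3 ↔ x_3)) ↔ ((x_1 → x_1) → (x_1 ↔ ¬x_3))) ∨ (¬(x_2 → (x_2 ∨ x_3)) ↔ ((x_3 ∨ x_1) → (x_2 → x_2))) = 3 ∨ 0 = 3
x_3 ∨ x_3 = 2 ∨ 2 = 2
x_3 ↔ (x_3 ∨ x_3) = 2 ↔ 2 = 4
¬(x_3 ↔ (x_3 ∨ x_3)) = ¬4 = 0
¬x_2 = ¬2 = 2
x_1 ↔ ¬x_2 = 1 ↔ 2 = 3
¬(x_1 ↔ ¬x_2) = ¬3 = 1
¬(x_3 ↔ (x_3 ∨ x_3)) ∨ ¬(x_1 ↔ ¬x_2) = 0 ∨ 1 = 1
(((((x_1 ↔ x_1) → ¬x_3) ∨ (x_3 ↔ x_3)) ↔ ((x_1 → x_1) → (x_1 ↔ ¬x_3))) ∨ (¬(x_2 → (x_2 ∨ x_3)) ↔ ((x_3 ∨ x_1) → (x_2 → x_2)))) → (¬(x_3 ↔ (x_3 ∨ x_3)) ∨ ¬(x_1 ↔ ¬x_2)) = 3 → 1 = 2
x_2 → x_3 = 2 → 2 = 4
¬(x_2 → x_3) = ¬4 = 0
¬¬(x_2 → x_3) = ¬0 = 4
x_3 → x_1 = 2 → 1 = 3
¬(x_3 → x_1) = ¬3 = 1
¬(x_3 → x_1) → x_3 = 1 → 2 = 4
¬x_1 = ¬1 = 3
x_3 ↔ ¬x_1 = 2 ↔ 3 = 3
x_2 ∨ x_1 = 2 ∨ 1 = 2
x_1 → (x_2 ∨ x_1) = 1 → 2 = 4
(x_3 ↔ ¬x_1) → (x_1 → (x_2 ∨ x_1)) = 3 → 4 = 4
(¬(x_3 → x_1) → x_3) → ((x_3 ↔ ¬x_1) → (x_1 → (x_2 ∨ x_1))) = 4 → 4 = 4
¬¬(x_2 → x_3) ∨ ((¬(x_3 → x_1) → x_3) → ((x_3 ↔ ¬x_1) → (x_1 → (x_2 ∨ x_1)))) = 4 ∨ 4 = 4
x_2 → x_1 = 2 → 1 = 3
x_1 → x_2 = 1 → 2 = 4
x_1 ↔ (x_1 → x_2) = 1 ↔ 4 = 1
(x_2 → x_1) → (x_1 ↔ (x_1 → x_2)) = 3 → 1 = 2
¬((x_2 → x_1) → (x_1 ↔ (x_1 → x_2))) = ¬2 = 2
(¬¬(x_2 → x_3) ∨ ((¬(x_3 → x_1) → x_3) → ((x_3 ↔ ¬x_1) → (x_1 → (x_2 ∨ x_1))))) ∨ ¬((x_2 → x_1) → (x_1 ↔ (x_1 → x_2))) = 4 ∨ 2 = 4
((((((x_1 ↔ x_1) → ¬x_3) ∨ (x_3 ↔ x_3)) ↔ ((x_1 → x_1) → (x_1 ↔ ¬x_3))) ∨ (¬(x_2 → (x_2 ∨ x_3)) ↔ ((x_3 ∨ x_1) → (x_2 → x_2)))) → (¬(x_3 ↔ (x_3 ∨ x_3)) ∨ ¬(x_1 ↔ ¬x_2))) ∨ ((¬¬(x_2 → x_3) ∨ ((¬(x_3 → x_1) → x_3) → ((x_3 ↔ ¬x_1) → (x_1 → (x_2 ∨ x_1))))) ∨ ¬((x_2 → x_1) → (x_1 ↔ (x_1 → x_2)))) = 2 ∨ 4 = 4

4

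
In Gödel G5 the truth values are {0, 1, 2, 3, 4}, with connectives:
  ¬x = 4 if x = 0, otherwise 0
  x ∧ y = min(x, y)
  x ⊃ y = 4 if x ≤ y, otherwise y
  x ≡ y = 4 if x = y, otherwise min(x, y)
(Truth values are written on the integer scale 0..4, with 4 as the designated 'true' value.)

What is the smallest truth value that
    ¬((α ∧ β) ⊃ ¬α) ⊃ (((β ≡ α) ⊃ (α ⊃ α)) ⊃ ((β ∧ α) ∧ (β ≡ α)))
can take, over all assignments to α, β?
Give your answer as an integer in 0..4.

1

Take α = 1, β = 1:
α ∧ β = 1 ∧ 1 = 1
¬α = ¬1 = 0
(α ∧ β) ⊃ ¬α = 1 ⊃ 0 = 0
¬((α ∧ β) ⊃ ¬α) = ¬0 = 4
β ≡ α = 1 ≡ 1 = 4
α ⊃ α = 1 ⊃ 1 = 4
(β ≡ α) ⊃ (α ⊃ α) = 4 ⊃ 4 = 4
β ∧ α = 1 ∧ 1 = 1
β ≡ α = 1 ≡ 1 = 4
(β ∧ α) ∧ (β ≡ α) = 1 ∧ 4 = 1
((β ≡ α) ⊃ (α ⊃ α)) ⊃ ((β ∧ α) ∧ (β ≡ α)) = 4 ⊃ 1 = 1
¬((α ∧ β) ⊃ ¬α) ⊃ (((β ≡ α) ⊃ (α ⊃ α)) ⊃ ((β ∧ α) ∧ (β ≡ α))) = 4 ⊃ 1 = 1
No assignment yields a value below 1, so this is the minimum.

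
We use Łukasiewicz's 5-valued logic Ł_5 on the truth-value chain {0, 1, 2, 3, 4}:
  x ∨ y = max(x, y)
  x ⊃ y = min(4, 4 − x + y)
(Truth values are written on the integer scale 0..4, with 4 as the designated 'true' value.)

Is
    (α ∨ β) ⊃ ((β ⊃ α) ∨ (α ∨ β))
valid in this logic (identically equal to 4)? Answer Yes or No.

At α = 1, β = 1, for instance:
α ∨ β = 1 ∨ 1 = 1
β ⊃ α = 1 ⊃ 1 = 4
(β ⊃ α) ∨ (α ∨ β) = 4 ∨ 1 = 4
(α ∨ β) ⊃ ((β ⊃ α) ∨ (α ∨ β)) = 1 ⊃ 4 = 4
and checking the remaining 24 assignments likewise gives ≥ 4 in every case.

Yes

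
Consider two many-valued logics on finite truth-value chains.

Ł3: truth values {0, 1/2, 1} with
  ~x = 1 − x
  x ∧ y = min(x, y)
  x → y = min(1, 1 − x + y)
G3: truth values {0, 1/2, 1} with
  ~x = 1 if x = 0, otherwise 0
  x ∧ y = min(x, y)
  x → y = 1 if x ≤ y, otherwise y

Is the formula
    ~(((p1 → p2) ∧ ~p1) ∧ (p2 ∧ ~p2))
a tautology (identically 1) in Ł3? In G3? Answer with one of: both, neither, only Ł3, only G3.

only G3

In Ł3: at p1 = 0, p2 = 1/2 the value is 1/2 — not a tautology.
In G3: every assignment gives 1 — tautology.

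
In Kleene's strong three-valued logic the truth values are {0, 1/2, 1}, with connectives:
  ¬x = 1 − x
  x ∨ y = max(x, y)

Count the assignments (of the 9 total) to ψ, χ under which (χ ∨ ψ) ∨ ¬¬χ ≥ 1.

ψ = 0, χ = 0 ↦ 0  <
ψ = 0, χ = 1/2 ↦ 1/2  <
ψ = 0, χ = 1 ↦ 1  ≥
ψ = 1/2, χ = 0 ↦ 1/2  <
ψ = 1/2, χ = 1/2 ↦ 1/2  <
ψ = 1/2, χ = 1 ↦ 1  ≥
ψ = 1, χ = 0 ↦ 1  ≥
ψ = 1, χ = 1/2 ↦ 1  ≥
ψ = 1, χ = 1 ↦ 1  ≥
So 5 of the 9 assignments meet the threshold.

5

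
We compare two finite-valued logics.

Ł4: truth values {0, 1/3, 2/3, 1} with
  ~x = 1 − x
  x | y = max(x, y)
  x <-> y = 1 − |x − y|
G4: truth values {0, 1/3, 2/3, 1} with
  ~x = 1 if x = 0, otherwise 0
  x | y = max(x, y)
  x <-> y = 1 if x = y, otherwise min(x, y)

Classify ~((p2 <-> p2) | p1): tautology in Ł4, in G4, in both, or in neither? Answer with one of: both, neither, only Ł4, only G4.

In Ł4: at p1 = 0, p2 = 0 the value is 0 — not a tautology.
In G4: at p1 = 0, p2 = 0 the value is 0 — not a tautology.

neither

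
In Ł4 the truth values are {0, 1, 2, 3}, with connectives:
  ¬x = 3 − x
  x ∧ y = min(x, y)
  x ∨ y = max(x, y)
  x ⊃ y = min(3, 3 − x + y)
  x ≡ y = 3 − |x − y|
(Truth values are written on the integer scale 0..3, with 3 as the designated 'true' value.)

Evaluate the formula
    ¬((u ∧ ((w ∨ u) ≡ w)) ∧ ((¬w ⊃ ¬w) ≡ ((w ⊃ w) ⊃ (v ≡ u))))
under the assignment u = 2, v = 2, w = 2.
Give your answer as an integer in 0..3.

w ∨ u = 2 ∨ 2 = 2
(w ∨ u) ≡ w = 2 ≡ 2 = 3
u ∧ ((w ∨ u) ≡ w) = 2 ∧ 3 = 2
¬w = ¬2 = 1
¬w = ¬2 = 1
¬w ⊃ ¬w = 1 ⊃ 1 = 3
w ⊃ w = 2 ⊃ 2 = 3
v ≡ u = 2 ≡ 2 = 3
(w ⊃ w) ⊃ (v ≡ u) = 3 ⊃ 3 = 3
(¬w ⊃ ¬w) ≡ ((w ⊃ w) ⊃ (v ≡ u)) = 3 ≡ 3 = 3
(u ∧ ((w ∨ u) ≡ w)) ∧ ((¬w ⊃ ¬w) ≡ ((w ⊃ w) ⊃ (v ≡ u))) = 2 ∧ 3 = 2
¬((u ∧ ((w ∨ u) ≡ w)) ∧ ((¬w ⊃ ¬w) ≡ ((w ⊃ w) ⊃ (v ≡ u)))) = ¬2 = 1

1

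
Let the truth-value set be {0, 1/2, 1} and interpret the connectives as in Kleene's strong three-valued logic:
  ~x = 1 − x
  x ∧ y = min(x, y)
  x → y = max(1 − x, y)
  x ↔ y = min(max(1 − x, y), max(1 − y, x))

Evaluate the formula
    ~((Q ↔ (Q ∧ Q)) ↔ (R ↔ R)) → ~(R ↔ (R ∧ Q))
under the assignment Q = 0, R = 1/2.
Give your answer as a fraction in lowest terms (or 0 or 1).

Q ∧ Q = 0 ∧ 0 = 0
Q ↔ (Q ∧ Q) = 0 ↔ 0 = 1
R ↔ R = 1/2 ↔ 1/2 = 1/2
(Q ↔ (Q ∧ Q)) ↔ (R ↔ R) = 1 ↔ 1/2 = 1/2
~((Q ↔ (Q ∧ Q)) ↔ (R ↔ R)) = ~1/2 = 1/2
R ∧ Q = 1/2 ∧ 0 = 0
R ↔ (R ∧ Q) = 1/2 ↔ 0 = 1/2
~(R ↔ (R ∧ Q)) = ~1/2 = 1/2
~((Q ↔ (Q ∧ Q)) ↔ (R ↔ R)) → ~(R ↔ (R ∧ Q)) = 1/2 → 1/2 = 1/2

1/2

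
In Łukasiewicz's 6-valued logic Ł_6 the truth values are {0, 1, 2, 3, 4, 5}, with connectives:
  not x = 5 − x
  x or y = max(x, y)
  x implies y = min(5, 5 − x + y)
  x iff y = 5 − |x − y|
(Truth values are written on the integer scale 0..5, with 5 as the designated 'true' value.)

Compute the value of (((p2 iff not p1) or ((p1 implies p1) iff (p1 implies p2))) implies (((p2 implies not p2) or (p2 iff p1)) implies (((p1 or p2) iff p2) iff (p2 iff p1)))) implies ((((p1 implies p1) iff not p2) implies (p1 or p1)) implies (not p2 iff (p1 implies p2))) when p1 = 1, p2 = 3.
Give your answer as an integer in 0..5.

not p1 = not 1 = 4
p2 iff not p1 = 3 iff 4 = 4
p1 implies p1 = 1 implies 1 = 5
p1 implies p2 = 1 implies 3 = 5
(p1 implies p1) iff (p1 implies p2) = 5 iff 5 = 5
(p2 iff not p1) or ((p1 implies p1) iff (p1 implies p2)) = 4 or 5 = 5
not p2 = not 3 = 2
p2 implies not p2 = 3 implies 2 = 4
p2 iff p1 = 3 iff 1 = 3
(p2 implies not p2) or (p2 iff p1) = 4 or 3 = 4
p1 or p2 = 1 or 3 = 3
(p1 or p2) iff p2 = 3 iff 3 = 5
p2 iff p1 = 3 iff 1 = 3
((p1 or p2) iff p2) iff (p2 iff p1) = 5 iff 3 = 3
((p2 implies not p2) or (p2 iff p1)) implies (((p1 or p2) iff p2) iff (p2 iff p1)) = 4 implies 3 = 4
((p2 iff not p1) or ((p1 implies p1) iff (p1 implies p2))) implies (((p2 implies not p2) or (p2 iff p1)) implies (((p1 or p2) iff p2) iff (p2 iff p1))) = 5 implies 4 = 4
p1 implies p1 = 1 implies 1 = 5
not p2 = not 3 = 2
(p1 implies p1) iff not p2 = 5 iff 2 = 2
p1 or p1 = 1 or 1 = 1
((p1 implies p1) iff not p2) implies (p1 or p1) = 2 implies 1 = 4
not p2 = not 3 = 2
p1 implies p2 = 1 implies 3 = 5
not p2 iff (p1 implies p2) = 2 iff 5 = 2
(((p1 implies p1) iff not p2) implies (p1 or p1)) implies (not p2 iff (p1 implies p2)) = 4 implies 2 = 3
(((p2 iff not p1) or ((p1 implies p1) iff (p1 implies p2))) implies (((p2 implies not p2) or (p2 iff p1)) implies (((p1 or p2) iff p2) iff (p2 iff p1)))) implies ((((p1 implies p1) iff not p2) implies (p1 or p1)) implies (not p2 iff (p1 implies p2))) = 4 implies 3 = 4

4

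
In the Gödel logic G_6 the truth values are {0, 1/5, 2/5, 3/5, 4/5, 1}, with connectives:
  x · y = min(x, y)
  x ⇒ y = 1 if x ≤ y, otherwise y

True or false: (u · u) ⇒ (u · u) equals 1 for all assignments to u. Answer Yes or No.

Yes

u = 0 ↦ 1
u = 1/5 ↦ 1
u = 2/5 ↦ 1
u = 3/5 ↦ 1
u = 4/5 ↦ 1
u = 1 ↦ 1
Every assignment gives a value ≥ 1.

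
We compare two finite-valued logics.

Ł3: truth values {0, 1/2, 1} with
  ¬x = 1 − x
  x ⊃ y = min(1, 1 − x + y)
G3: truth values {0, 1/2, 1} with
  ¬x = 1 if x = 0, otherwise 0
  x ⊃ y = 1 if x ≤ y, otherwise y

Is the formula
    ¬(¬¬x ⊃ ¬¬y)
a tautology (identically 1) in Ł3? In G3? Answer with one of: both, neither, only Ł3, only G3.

In Ł3: at x = 0, y = 0 the value is 0 — not a tautology.
In G3: at x = 0, y = 0 the value is 0 — not a tautology.

neither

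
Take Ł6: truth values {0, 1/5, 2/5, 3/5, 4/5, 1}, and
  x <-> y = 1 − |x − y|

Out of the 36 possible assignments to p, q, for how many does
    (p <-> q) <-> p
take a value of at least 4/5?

18

value 1: 8 assignments (counts)
value 4/5: 10 assignments (counts)
value 3/5: 7 assignments
value 2/5: 6 assignments
value 1/5: 3 assignments
value 0: 2 assignments
So 18 of the 36 assignments meet the threshold.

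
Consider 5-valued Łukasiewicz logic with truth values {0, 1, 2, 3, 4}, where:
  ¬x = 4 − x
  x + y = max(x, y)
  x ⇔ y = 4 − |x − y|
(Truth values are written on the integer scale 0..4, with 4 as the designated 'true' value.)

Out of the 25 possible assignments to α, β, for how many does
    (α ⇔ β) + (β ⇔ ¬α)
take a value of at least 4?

value 4: 9 assignments (counts)
value 3: 12 assignments
value 2: 4 assignments
So 9 of the 25 assignments meet the threshold.

9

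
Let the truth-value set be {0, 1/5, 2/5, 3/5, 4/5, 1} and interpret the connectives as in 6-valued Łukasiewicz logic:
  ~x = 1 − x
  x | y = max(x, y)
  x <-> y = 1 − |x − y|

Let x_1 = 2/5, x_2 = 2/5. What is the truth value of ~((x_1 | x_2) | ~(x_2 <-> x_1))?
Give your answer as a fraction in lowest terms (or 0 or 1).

x_1 | x_2 = 2/5 | 2/5 = 2/5
x_2 <-> x_1 = 2/5 <-> 2/5 = 1
~(x_2 <-> x_1) = ~1 = 0
(x_1 | x_2) | ~(x_2 <-> x_1) = 2/5 | 0 = 2/5
~((x_1 | x_2) | ~(x_2 <-> x_1)) = ~2/5 = 3/5

3/5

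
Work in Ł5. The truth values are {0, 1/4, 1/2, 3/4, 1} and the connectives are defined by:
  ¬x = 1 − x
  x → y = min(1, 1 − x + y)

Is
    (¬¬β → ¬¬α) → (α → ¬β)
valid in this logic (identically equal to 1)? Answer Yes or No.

No

Counterexample: take α = 3/4, β = 1/2.
¬β = ¬1/2 = 1/2
¬¬β = ¬1/2 = 1/2
¬α = ¬3/4 = 1/4
¬¬α = ¬1/4 = 3/4
¬¬β → ¬¬α = 1/2 → 3/4 = 1
¬β = ¬1/2 = 1/2
α → ¬β = 3/4 → 1/2 = 3/4
(¬¬β → ¬¬α) → (α → ¬β) = 1 → 3/4 = 3/4
This gives 3/4 ≠ 1.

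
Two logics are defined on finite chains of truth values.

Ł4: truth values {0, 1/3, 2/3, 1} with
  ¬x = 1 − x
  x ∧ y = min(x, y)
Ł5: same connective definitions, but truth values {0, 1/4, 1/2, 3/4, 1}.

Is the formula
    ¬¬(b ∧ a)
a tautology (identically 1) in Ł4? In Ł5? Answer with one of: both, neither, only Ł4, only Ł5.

In Ł4: at a = 0, b = 0 the value is 0 — not a tautology.
In Ł5: at a = 0, b = 0 the value is 0 — not a tautology.

neither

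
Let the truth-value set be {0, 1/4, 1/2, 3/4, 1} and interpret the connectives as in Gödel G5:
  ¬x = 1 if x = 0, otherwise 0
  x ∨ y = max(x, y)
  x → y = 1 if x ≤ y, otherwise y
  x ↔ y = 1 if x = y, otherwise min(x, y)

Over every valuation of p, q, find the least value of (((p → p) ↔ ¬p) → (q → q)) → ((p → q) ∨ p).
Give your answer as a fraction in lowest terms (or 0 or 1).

1/4

Take p = 1/4, q = 0:
p → p = 1/4 → 1/4 = 1
¬p = ¬1/4 = 0
(p → p) ↔ ¬p = 1 ↔ 0 = 0
q → q = 0 → 0 = 1
((p → p) ↔ ¬p) → (q → q) = 0 → 1 = 1
p → q = 1/4 → 0 = 0
(p → q) ∨ p = 0 ∨ 1/4 = 1/4
(((p → p) ↔ ¬p) → (q → q)) → ((p → q) ∨ p) = 1 → 1/4 = 1/4
No assignment yields a value below 1/4, so this is the minimum.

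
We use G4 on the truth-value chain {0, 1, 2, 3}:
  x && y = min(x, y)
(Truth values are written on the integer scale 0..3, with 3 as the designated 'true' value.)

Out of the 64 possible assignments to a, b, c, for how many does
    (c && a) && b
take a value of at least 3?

1

value 3: 1 assignment (counts)
value 2: 7 assignments
value 1: 19 assignments
value 0: 37 assignments
So 1 of the 64 assignments meets the threshold.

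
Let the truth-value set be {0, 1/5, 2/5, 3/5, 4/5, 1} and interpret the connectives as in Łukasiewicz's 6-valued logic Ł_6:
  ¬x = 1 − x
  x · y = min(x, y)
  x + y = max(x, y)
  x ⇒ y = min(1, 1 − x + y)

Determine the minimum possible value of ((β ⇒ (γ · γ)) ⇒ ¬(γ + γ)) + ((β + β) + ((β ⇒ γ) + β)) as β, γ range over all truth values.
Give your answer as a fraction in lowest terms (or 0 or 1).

4/5

Take β = 3/5, γ = 2/5:
γ · γ = 2/5 · 2/5 = 2/5
β ⇒ (γ · γ) = 3/5 ⇒ 2/5 = 4/5
γ + γ = 2/5 + 2/5 = 2/5
¬(γ + γ) = ¬2/5 = 3/5
(β ⇒ (γ · γ)) ⇒ ¬(γ + γ) = 4/5 ⇒ 3/5 = 4/5
β + β = 3/5 + 3/5 = 3/5
β ⇒ γ = 3/5 ⇒ 2/5 = 4/5
(β ⇒ γ) + β = 4/5 + 3/5 = 4/5
(β + β) + ((β ⇒ γ) + β) = 3/5 + 4/5 = 4/5
((β ⇒ (γ · γ)) ⇒ ¬(γ + γ)) + ((β + β) + ((β ⇒ γ) + β)) = 4/5 + 4/5 = 4/5
No assignment yields a value below 4/5, so this is the minimum.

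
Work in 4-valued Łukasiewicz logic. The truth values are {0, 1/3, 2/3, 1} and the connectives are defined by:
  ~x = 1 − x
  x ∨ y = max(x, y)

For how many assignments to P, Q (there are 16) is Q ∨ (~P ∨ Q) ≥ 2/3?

P = 0, Q = 0 ↦ 1  ≥
P = 0, Q = 1/3 ↦ 1  ≥
P = 0, Q = 2/3 ↦ 1  ≥
P = 0, Q = 1 ↦ 1  ≥
P = 1/3, Q = 0 ↦ 2/3  ≥
P = 1/3, Q = 1/3 ↦ 2/3  ≥
P = 1/3, Q = 2/3 ↦ 2/3  ≥
P = 1/3, Q = 1 ↦ 1  ≥
P = 2/3, Q = 0 ↦ 1/3  <
P = 2/3, Q = 1/3 ↦ 1/3  <
P = 2/3, Q = 2/3 ↦ 2/3  ≥
P = 2/3, Q = 1 ↦ 1  ≥
P = 1, Q = 0 ↦ 0  <
P = 1, Q = 1/3 ↦ 1/3  <
P = 1, Q = 2/3 ↦ 2/3  ≥
P = 1, Q = 1 ↦ 1  ≥
So 12 of the 16 assignments meet the threshold.

12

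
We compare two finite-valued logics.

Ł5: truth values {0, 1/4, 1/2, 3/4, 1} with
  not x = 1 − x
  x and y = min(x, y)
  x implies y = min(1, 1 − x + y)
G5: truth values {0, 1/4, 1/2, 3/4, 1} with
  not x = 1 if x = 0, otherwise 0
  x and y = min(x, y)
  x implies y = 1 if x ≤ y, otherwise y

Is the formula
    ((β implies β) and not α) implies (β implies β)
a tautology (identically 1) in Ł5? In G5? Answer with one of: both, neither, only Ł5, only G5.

In Ł5: every assignment gives 1 — tautology.
In G5: every assignment gives 1 — tautology.

both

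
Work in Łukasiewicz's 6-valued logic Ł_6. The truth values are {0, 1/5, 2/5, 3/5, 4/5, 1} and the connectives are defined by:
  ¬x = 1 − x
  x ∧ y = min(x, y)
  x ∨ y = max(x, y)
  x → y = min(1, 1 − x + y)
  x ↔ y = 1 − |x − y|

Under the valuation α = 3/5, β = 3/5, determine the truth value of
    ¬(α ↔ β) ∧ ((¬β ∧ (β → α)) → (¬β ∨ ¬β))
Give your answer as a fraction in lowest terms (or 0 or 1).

α ↔ β = 3/5 ↔ 3/5 = 1
¬(α ↔ β) = ¬1 = 0
¬β = ¬3/5 = 2/5
β → α = 3/5 → 3/5 = 1
¬β ∧ (β → α) = 2/5 ∧ 1 = 2/5
¬β = ¬3/5 = 2/5
¬β = ¬3/5 = 2/5
¬β ∨ ¬β = 2/5 ∨ 2/5 = 2/5
(¬β ∧ (β → α)) → (¬β ∨ ¬β) = 2/5 → 2/5 = 1
¬(α ↔ β) ∧ ((¬β ∧ (β → α)) → (¬β ∨ ¬β)) = 0 ∧ 1 = 0

0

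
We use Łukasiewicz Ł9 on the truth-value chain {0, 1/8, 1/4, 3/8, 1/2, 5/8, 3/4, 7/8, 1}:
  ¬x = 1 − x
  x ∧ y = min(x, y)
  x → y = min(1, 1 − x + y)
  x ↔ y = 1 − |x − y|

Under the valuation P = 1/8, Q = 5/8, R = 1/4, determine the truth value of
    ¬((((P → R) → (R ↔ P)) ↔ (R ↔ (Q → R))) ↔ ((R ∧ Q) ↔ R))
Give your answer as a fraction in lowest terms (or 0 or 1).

1/4

P → R = 1/8 → 1/4 = 1
R ↔ P = 1/4 ↔ 1/8 = 7/8
(P → R) → (R ↔ P) = 1 → 7/8 = 7/8
Q → R = 5/8 → 1/4 = 5/8
R ↔ (Q → R) = 1/4 ↔ 5/8 = 5/8
((P → R) → (R ↔ P)) ↔ (R ↔ (Q → R)) = 7/8 ↔ 5/8 = 3/4
R ∧ Q = 1/4 ∧ 5/8 = 1/4
(R ∧ Q) ↔ R = 1/4 ↔ 1/4 = 1
(((P → R) → (R ↔ P)) ↔ (R ↔ (Q → R))) ↔ ((R ∧ Q) ↔ R) = 3/4 ↔ 1 = 3/4
¬((((P → R) → (R ↔ P)) ↔ (R ↔ (Q → R))) ↔ ((R ∧ Q) ↔ R)) = ¬3/4 = 1/4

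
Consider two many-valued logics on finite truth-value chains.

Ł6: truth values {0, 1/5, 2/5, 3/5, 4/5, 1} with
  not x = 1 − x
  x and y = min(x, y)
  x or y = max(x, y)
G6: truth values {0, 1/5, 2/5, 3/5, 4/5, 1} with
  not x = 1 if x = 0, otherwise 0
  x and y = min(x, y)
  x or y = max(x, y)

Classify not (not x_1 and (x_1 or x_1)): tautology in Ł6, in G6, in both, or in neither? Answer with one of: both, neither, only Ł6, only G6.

only G6

In Ł6: at x_1 = 1/5 the value is 4/5 — not a tautology.
In G6: every assignment gives 1 — tautology.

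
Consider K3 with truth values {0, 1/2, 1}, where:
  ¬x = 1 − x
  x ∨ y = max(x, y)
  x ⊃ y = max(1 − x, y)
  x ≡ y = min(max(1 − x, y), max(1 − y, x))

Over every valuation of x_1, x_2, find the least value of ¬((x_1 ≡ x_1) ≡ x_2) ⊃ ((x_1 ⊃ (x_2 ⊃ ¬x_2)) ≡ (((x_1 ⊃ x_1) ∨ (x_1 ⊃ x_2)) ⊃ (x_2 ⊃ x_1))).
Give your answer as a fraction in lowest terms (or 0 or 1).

1/2

Take x_1 = 0, x_2 = 1/2:
x_1 ≡ x_1 = 0 ≡ 0 = 1
(x_1 ≡ x_1) ≡ x_2 = 1 ≡ 1/2 = 1/2
¬((x_1 ≡ x_1) ≡ x_2) = ¬1/2 = 1/2
¬x_2 = ¬1/2 = 1/2
x_2 ⊃ ¬x_2 = 1/2 ⊃ 1/2 = 1/2
x_1 ⊃ (x_2 ⊃ ¬x_2) = 0 ⊃ 1/2 = 1
x_1 ⊃ x_1 = 0 ⊃ 0 = 1
x_1 ⊃ x_2 = 0 ⊃ 1/2 = 1
(x_1 ⊃ x_1) ∨ (x_1 ⊃ x_2) = 1 ∨ 1 = 1
x_2 ⊃ x_1 = 1/2 ⊃ 0 = 1/2
((x_1 ⊃ x_1) ∨ (x_1 ⊃ x_2)) ⊃ (x_2 ⊃ x_1) = 1 ⊃ 1/2 = 1/2
(x_1 ⊃ (x_2 ⊃ ¬x_2)) ≡ (((x_1 ⊃ x_1) ∨ (x_1 ⊃ x_2)) ⊃ (x_2 ⊃ x_1)) = 1 ≡ 1/2 = 1/2
¬((x_1 ≡ x_1) ≡ x_2) ⊃ ((x_1 ⊃ (x_2 ⊃ ¬x_2)) ≡ (((x_1 ⊃ x_1) ∨ (x_1 ⊃ x_2)) ⊃ (x_2 ⊃ x_1))) = 1/2 ⊃ 1/2 = 1/2
No assignment yields a value below 1/2, so this is the minimum.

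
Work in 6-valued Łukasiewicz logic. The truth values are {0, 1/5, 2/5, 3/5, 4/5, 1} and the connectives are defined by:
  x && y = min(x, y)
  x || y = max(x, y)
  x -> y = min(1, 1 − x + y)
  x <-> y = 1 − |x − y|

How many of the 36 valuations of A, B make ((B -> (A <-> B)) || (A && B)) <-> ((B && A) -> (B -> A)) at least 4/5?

30

value 1: 27 assignments (counts)
value 4/5: 3 assignments (counts)
value 3/5: 2 assignments
value 2/5: 2 assignments
value 1/5: 1 assignment
value 0: 1 assignment
So 30 of the 36 assignments meet the threshold.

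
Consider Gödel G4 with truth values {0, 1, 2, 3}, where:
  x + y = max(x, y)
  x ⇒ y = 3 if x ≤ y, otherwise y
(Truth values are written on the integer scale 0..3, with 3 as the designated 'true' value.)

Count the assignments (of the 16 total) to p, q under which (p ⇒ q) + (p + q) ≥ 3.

p = 0, q = 0 ↦ 3  ≥
p = 0, q = 1 ↦ 3  ≥
p = 0, q = 2 ↦ 3  ≥
p = 0, q = 3 ↦ 3  ≥
p = 1, q = 0 ↦ 1  <
p = 1, q = 1 ↦ 3  ≥
p = 1, q = 2 ↦ 3  ≥
p = 1, q = 3 ↦ 3  ≥
p = 2, q = 0 ↦ 2  <
p = 2, q = 1 ↦ 2  <
p = 2, q = 2 ↦ 3  ≥
p = 2, q = 3 ↦ 3  ≥
p = 3, q = 0 ↦ 3  ≥
p = 3, q = 1 ↦ 3  ≥
p = 3, q = 2 ↦ 3  ≥
p = 3, q = 3 ↦ 3  ≥
So 13 of the 16 assignments meet the threshold.

13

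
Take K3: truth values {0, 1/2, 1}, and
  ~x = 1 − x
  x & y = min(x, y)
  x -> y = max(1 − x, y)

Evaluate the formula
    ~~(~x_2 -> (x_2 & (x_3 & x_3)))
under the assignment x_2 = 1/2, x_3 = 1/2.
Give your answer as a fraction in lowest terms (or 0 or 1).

~x_2 = ~1/2 = 1/2
x_3 & x_3 = 1/2 & 1/2 = 1/2
x_2 & (x_3 & x_3) = 1/2 & 1/2 = 1/2
~x_2 -> (x_2 & (x_3 & x_3)) = 1/2 -> 1/2 = 1/2
~(~x_2 -> (x_2 & (x_3 & x_3))) = ~1/2 = 1/2
~~(~x_2 -> (x_2 & (x_3 & x_3))) = ~1/2 = 1/2

1/2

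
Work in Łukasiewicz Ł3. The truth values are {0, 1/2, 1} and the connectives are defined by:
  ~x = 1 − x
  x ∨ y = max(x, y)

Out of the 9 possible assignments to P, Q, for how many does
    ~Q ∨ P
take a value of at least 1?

5

P = 0, Q = 0 ↦ 1  ≥
P = 0, Q = 1/2 ↦ 1/2  <
P = 0, Q = 1 ↦ 0  <
P = 1/2, Q = 0 ↦ 1  ≥
P = 1/2, Q = 1/2 ↦ 1/2  <
P = 1/2, Q = 1 ↦ 1/2  <
P = 1, Q = 0 ↦ 1  ≥
P = 1, Q = 1/2 ↦ 1  ≥
P = 1, Q = 1 ↦ 1  ≥
So 5 of the 9 assignments meet the threshold.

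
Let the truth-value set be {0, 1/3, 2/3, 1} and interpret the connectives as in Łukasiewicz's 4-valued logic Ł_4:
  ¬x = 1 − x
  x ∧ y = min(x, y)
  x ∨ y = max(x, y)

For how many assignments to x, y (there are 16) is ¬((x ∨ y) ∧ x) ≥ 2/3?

x = 0, y = 0 ↦ 1  ≥
x = 0, y = 1/3 ↦ 1  ≥
x = 0, y = 2/3 ↦ 1  ≥
x = 0, y = 1 ↦ 1  ≥
x = 1/3, y = 0 ↦ 2/3  ≥
x = 1/3, y = 1/3 ↦ 2/3  ≥
x = 1/3, y = 2/3 ↦ 2/3  ≥
x = 1/3, y = 1 ↦ 2/3  ≥
x = 2/3, y = 0 ↦ 1/3  <
x = 2/3, y = 1/3 ↦ 1/3  <
x = 2/3, y = 2/3 ↦ 1/3  <
x = 2/3, y = 1 ↦ 1/3  <
x = 1, y = 0 ↦ 0  <
x = 1, y = 1/3 ↦ 0  <
x = 1, y = 2/3 ↦ 0  <
x = 1, y = 1 ↦ 0  <
So 8 of the 16 assignments meet the threshold.

8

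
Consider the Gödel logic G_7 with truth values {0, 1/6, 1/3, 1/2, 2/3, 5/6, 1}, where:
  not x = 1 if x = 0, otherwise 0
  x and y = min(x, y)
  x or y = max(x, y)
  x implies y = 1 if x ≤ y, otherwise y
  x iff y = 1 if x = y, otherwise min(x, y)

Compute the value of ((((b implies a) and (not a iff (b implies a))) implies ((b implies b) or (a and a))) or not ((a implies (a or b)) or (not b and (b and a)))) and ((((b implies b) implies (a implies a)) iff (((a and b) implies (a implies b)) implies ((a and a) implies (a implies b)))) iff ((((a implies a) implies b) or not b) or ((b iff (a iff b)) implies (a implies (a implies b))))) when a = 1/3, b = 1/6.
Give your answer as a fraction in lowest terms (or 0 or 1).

b implies a = 1/6 implies 1/3 = 1
not a = not 1/3 = 0
b implies a = 1/6 implies 1/3 = 1
not a iff (b implies a) = 0 iff 1 = 0
(b implies a) and (not a iff (b implies a)) = 1 and 0 = 0
b implies b = 1/6 implies 1/6 = 1
a and a = 1/3 and 1/3 = 1/3
(b implies b) or (a and a) = 1 or 1/3 = 1
((b implies a) and (not a iff (b implies a))) implies ((b implies b) or (a and a)) = 0 implies 1 = 1
a or b = 1/3 or 1/6 = 1/3
a implies (a or b) = 1/3 implies 1/3 = 1
not b = not 1/6 = 0
b and a = 1/6 and 1/3 = 1/6
not b and (b and a) = 0 and 1/6 = 0
(a implies (a or b)) or (not b and (b and a)) = 1 or 0 = 1
not ((a implies (a or b)) or (not b and (b and a))) = not 1 = 0
(((b implies a) and (not a iff (b implies a))) implies ((b implies b) or (a and a))) or not ((a implies (a or b)) or (not b and (b and a))) = 1 or 0 = 1
b implies b = 1/6 implies 1/6 = 1
a implies a = 1/3 implies 1/3 = 1
(b implies b) implies (a implies a) = 1 implies 1 = 1
a and b = 1/3 and 1/6 = 1/6
a implies b = 1/3 implies 1/6 = 1/6
(a and b) implies (a implies b) = 1/6 implies 1/6 = 1
a and a = 1/3 and 1/3 = 1/3
a implies b = 1/3 implies 1/6 = 1/6
(a and a) implies (a implies b) = 1/3 implies 1/6 = 1/6
((a and b) implies (a implies b)) implies ((a and a) implies (a implies b)) = 1 implies 1/6 = 1/6
((b implies b) implies (a implies a)) iff (((a and b) implies (a implies b)) implies ((a and a) implies (a implies b))) = 1 iff 1/6 = 1/6
a implies a = 1/3 implies 1/3 = 1
(a implies a) implies b = 1 implies 1/6 = 1/6
not b = not 1/6 = 0
((a implies a) implies b) or not b = 1/6 or 0 = 1/6
a iff b = 1/3 iff 1/6 = 1/6
b iff (a iff b) = 1/6 iff 1/6 = 1
a implies b = 1/3 implies 1/6 = 1/6
a implies (a implies b) = 1/3 implies 1/6 = 1/6
(b iff (a iff b)) implies (a implies (a implies b)) = 1 implies 1/6 = 1/6
(((a implies a) implies b) or not b) or ((b iff (a iff b)) implies (a implies (a implies b))) = 1/6 or 1/6 = 1/6
(((b implies b) implies (a implies a)) iff (((a and b) implies (a implies b)) implies ((a and a) implies (a implies b)))) iff ((((a implies a) implies b) or not b) or ((b iff (a iff b)) implies (a implies (a implies b)))) = 1/6 iff 1/6 = 1
((((b implies a) and (not a iff (b implies a))) implies ((b implies b) or (a and a))) or not ((a implies (a or b)) or (not b and (b and a)))) and ((((b implies b) implies (a implies a)) iff (((a and b) implies (a implies b)) implies ((a and a) implies (a implies b)))) iff ((((a implies a) implies b) or not b) or ((b iff (a iff b)) implies (a implies (a implies b))))) = 1 and 1 = 1

1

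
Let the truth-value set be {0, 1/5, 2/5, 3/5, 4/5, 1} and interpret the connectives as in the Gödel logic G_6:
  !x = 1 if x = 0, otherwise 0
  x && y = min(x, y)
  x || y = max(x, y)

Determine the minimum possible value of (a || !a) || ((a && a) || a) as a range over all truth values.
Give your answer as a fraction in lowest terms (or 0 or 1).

1/5

Take a = 1/5:
!a = !1/5 = 0
a || !a = 1/5 || 0 = 1/5
a && a = 1/5 && 1/5 = 1/5
(a && a) || a = 1/5 || 1/5 = 1/5
(a || !a) || ((a && a) || a) = 1/5 || 1/5 = 1/5
No assignment yields a value below 1/5, so this is the minimum.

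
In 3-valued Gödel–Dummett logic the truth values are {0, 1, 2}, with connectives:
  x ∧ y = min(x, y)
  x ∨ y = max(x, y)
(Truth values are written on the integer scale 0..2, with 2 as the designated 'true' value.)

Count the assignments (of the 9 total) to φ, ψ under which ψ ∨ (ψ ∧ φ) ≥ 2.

φ = 0, ψ = 0 ↦ 0  <
φ = 0, ψ = 1 ↦ 1  <
φ = 0, ψ = 2 ↦ 2  ≥
φ = 1, ψ = 0 ↦ 0  <
φ = 1, ψ = 1 ↦ 1  <
φ = 1, ψ = 2 ↦ 2  ≥
φ = 2, ψ = 0 ↦ 0  <
φ = 2, ψ = 1 ↦ 1  <
φ = 2, ψ = 2 ↦ 2  ≥
So 3 of the 9 assignments meet the threshold.

3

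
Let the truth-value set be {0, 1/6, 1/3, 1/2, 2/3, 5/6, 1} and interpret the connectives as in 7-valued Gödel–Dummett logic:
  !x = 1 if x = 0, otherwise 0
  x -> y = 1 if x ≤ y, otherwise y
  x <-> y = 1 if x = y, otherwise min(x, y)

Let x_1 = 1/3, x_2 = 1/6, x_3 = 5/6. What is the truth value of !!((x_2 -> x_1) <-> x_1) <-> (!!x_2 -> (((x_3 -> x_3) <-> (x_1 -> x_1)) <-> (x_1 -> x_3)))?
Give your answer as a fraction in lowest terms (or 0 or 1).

1

x_2 -> x_1 = 1/6 -> 1/3 = 1
(x_2 -> x_1) <-> x_1 = 1 <-> 1/3 = 1/3
!((x_2 -> x_1) <-> x_1) = !1/3 = 0
!!((x_2 -> x_1) <-> x_1) = !0 = 1
!x_2 = !1/6 = 0
!!x_2 = !0 = 1
x_3 -> x_3 = 5/6 -> 5/6 = 1
x_1 -> x_1 = 1/3 -> 1/3 = 1
(x_3 -> x_3) <-> (x_1 -> x_1) = 1 <-> 1 = 1
x_1 -> x_3 = 1/3 -> 5/6 = 1
((x_3 -> x_3) <-> (x_1 -> x_1)) <-> (x_1 -> x_3) = 1 <-> 1 = 1
!!x_2 -> (((x_3 -> x_3) <-> (x_1 -> x_1)) <-> (x_1 -> x_3)) = 1 -> 1 = 1
!!((x_2 -> x_1) <-> x_1) <-> (!!x_2 -> (((x_3 -> x_3) <-> (x_1 -> x_1)) <-> (x_1 -> x_3))) = 1 <-> 1 = 1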